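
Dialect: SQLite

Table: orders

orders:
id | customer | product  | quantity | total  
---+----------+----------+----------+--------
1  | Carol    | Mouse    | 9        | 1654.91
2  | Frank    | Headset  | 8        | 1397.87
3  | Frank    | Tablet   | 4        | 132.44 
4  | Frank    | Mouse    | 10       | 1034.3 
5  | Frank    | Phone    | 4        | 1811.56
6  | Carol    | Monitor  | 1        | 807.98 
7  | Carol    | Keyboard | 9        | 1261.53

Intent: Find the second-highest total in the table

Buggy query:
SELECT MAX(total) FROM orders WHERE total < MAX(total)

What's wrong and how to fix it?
Bug: The inner MAX is an aggregate inside WHERE, which is not allowed

Fix: Put the inner MAX in a scalar subquery

Corrected query:
SELECT MAX(total) FROM orders WHERE total < (SELECT MAX(total) FROM orders)

Result:
MAX(total)
----------
1654.91   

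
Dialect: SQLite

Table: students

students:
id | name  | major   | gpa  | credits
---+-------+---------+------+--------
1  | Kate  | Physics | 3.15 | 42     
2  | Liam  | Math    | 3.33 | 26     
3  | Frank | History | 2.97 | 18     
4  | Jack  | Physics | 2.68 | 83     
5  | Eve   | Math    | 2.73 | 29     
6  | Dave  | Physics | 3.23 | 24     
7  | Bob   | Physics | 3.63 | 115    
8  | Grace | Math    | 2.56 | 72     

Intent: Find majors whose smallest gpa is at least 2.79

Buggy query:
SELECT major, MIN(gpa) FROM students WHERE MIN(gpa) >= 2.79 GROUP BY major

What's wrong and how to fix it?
Bug: MIN() in WHERE is a misuse of aggregate

Fix: Use HAVING for the per-group MIN condition

Corrected query:
SELECT major, MIN(gpa) FROM students GROUP BY major HAVING MIN(gpa) >= 2.79

Result:
major   | MIN(gpa)
--------+---------
History | 2.97    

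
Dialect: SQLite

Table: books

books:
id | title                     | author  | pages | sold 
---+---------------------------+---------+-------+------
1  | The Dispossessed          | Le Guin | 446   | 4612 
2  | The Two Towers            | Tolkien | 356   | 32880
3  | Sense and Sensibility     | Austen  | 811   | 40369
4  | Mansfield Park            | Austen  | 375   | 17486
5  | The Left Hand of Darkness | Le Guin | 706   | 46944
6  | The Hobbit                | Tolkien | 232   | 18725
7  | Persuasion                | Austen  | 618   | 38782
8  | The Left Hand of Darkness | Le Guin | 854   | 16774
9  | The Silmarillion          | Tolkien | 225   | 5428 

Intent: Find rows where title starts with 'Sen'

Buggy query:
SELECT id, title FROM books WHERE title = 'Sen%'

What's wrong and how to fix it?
Bug: '=' compares the literal string including the % character; pattern matching needs LIKE

Fix: Use LIKE for wildcard pattern matching

Corrected query:
SELECT id, title FROM books WHERE title LIKE 'Sen%'

Result:
id | title                
---+----------------------
3  | Sense and Sensibility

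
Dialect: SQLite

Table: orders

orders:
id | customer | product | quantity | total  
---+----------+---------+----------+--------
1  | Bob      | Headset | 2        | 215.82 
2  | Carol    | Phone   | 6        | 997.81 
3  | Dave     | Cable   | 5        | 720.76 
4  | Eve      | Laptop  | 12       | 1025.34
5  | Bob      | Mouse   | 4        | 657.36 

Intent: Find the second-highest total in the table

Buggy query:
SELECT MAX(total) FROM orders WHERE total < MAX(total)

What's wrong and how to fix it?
Bug: MAX(total) on the right of the comparison is an aggregate-in-WHERE error

Fix: Put the inner MAX in a scalar subquery

Corrected query:
SELECT MAX(total) FROM orders WHERE total < (SELECT MAX(total) FROM orders)

Result:
MAX(total)
----------
997.81    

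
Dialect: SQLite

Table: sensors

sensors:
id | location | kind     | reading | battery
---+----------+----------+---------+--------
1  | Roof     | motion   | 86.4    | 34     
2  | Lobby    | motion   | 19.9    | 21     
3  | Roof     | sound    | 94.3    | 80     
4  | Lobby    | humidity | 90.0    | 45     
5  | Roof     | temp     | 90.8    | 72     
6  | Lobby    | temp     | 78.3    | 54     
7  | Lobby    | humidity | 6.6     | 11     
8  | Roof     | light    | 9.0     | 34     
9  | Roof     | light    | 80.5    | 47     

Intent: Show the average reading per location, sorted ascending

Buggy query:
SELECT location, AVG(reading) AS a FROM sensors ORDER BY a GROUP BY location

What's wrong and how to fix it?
Bug: ORDER BY appears before GROUP BY; SQL clause order requires GROUP BY first

Fix: Reorder: SELECT … FROM … GROUP BY … ORDER BY …

Corrected query:
SELECT location, AVG(reading) AS a FROM sensors GROUP BY location ORDER BY a

Result:
location | a   
---------+-----
Lobby    | 48.7
Roof     | 72.2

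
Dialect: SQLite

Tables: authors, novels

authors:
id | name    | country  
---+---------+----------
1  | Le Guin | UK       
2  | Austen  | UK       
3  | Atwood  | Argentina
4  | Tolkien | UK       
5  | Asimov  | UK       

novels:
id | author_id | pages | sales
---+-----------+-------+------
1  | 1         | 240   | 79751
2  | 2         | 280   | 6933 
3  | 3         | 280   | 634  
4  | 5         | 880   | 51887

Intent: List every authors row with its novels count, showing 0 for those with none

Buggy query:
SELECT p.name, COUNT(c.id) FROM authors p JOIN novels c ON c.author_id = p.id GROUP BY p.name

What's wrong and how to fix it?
Bug: INNER JOIN drops authors rows that have no matching novels rows

Fix: Use LEFT JOIN so parents without children still appear (COUNT(c.id) gives 0)

Corrected query:
SELECT p.name, COUNT(c.id) FROM authors p LEFT JOIN novels c ON c.author_id = p.id GROUP BY p.name

Result:
name    | COUNT(c.id)
--------+------------
Asimov  | 1          
Atwood  | 1          
Austen  | 1          
Le Guin | 1          
Tolkien | 0          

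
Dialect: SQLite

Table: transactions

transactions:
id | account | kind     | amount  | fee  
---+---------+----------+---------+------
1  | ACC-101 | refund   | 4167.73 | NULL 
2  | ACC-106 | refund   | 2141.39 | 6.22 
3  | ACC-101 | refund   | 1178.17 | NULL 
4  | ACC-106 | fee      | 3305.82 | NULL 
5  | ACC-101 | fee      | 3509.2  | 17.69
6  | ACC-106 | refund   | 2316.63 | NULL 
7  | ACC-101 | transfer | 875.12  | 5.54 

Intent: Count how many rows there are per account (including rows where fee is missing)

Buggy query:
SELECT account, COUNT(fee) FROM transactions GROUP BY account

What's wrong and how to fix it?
Bug: COUNT(column) counts non-NULL values only; rows with NULL fee aren't counted

Fix: Replace COUNT(fee) with COUNT(*)

Corrected query:
SELECT account, COUNT(*) FROM transactions GROUP BY account

Result:
account | COUNT(*)
--------+---------
ACC-101 | 4       
ACC-106 | 3       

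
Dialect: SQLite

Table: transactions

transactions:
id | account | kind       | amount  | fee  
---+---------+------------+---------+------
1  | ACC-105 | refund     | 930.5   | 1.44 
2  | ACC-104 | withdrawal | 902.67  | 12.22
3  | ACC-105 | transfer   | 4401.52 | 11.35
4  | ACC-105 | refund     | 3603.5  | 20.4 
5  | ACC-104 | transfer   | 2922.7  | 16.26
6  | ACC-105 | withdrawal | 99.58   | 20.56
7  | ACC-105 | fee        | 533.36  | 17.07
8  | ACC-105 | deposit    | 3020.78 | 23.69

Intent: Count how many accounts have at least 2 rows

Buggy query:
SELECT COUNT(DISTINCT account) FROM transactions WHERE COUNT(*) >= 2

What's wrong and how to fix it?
Bug: COUNT(*) cannot appear in WHERE; the per-group count doesn't exist yet

Fix: Use a subquery that GROUPs and filters with HAVING, then count its rows

Corrected query:
SELECT COUNT(*) FROM (SELECT account FROM transactions GROUP BY account HAVING COUNT(*) >= 2)

Result:
COUNT(*)
--------
2       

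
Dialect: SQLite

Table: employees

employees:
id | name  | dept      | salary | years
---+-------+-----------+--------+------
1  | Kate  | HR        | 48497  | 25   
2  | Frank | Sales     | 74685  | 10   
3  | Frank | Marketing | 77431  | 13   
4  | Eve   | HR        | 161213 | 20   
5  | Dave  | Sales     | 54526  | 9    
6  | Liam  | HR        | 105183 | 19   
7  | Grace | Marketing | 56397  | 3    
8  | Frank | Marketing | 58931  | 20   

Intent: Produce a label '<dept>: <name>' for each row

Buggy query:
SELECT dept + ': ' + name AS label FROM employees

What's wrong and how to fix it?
Bug: SQLite uses || for string concatenation; + coerces text to numbers (yielding 0)

Fix: Replace + with || to concatenate text

Corrected query:
SELECT dept || ': ' || name AS label FROM employees

Result:
label           
----------------
HR: Kate        
Sales: Frank    
Marketing: Frank
HR: Eve         
Sales: Dave     
HR: Liam        
Marketing: Grace
Marketing: Frank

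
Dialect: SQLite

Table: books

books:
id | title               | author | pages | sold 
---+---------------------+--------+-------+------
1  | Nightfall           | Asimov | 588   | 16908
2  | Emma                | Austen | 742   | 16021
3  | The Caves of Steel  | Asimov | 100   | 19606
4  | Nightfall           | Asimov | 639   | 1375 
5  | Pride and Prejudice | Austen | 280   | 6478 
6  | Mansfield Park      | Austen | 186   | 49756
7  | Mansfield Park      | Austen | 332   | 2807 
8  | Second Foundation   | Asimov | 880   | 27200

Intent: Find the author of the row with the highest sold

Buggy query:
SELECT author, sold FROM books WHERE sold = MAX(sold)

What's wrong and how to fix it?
Bug: MAX(sold) is an aggregate and cannot be used directly in WHERE

Fix: Use a subquery: WHERE sold = (SELECT MAX(sold) FROM books)

Corrected query:
SELECT author, sold FROM books WHERE sold = (SELECT MAX(sold) FROM books)

Result:
author | sold 
-------+------
Austen | 49756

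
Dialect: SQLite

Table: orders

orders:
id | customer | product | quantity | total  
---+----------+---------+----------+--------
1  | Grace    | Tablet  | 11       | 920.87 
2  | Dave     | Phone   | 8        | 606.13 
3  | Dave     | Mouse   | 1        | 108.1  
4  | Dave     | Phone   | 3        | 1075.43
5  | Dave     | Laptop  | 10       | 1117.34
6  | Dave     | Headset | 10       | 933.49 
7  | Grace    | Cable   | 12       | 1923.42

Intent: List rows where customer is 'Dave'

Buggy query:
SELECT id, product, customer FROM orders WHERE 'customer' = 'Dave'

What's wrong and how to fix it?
Bug: 'customer' in single quotes is a string literal, not the column; the comparison is literal-vs-literal and never true

Fix: Reference the column as customer without single quotes

Corrected query:
SELECT id, product, customer FROM orders WHERE customer = 'Dave'

Result:
id | product | customer
---+---------+---------
2  | Phone   | Dave    
3  | Mouse   | Dave    
4  | Phone   | Dave    
5  | Laptop  | Dave    
6  | Headset | Dave    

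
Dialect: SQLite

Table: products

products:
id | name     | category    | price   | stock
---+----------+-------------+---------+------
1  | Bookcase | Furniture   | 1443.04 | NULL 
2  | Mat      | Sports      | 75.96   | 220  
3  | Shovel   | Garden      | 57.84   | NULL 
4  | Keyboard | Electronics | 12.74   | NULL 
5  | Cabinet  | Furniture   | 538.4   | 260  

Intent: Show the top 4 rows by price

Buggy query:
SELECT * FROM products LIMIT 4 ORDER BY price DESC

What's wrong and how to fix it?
Bug: LIMIT must come after ORDER BY

Fix: Swap the clauses: ORDER BY first, then LIMIT

Corrected query:
SELECT * FROM products ORDER BY price DESC LIMIT 4

Result:
id | name     | category  | price   | stock
---+----------+-----------+---------+------
1  | Bookcase | Furniture | 1443.04 | NULL 
5  | Cabinet  | Furniture | 538.4   | 260  
2  | Mat      | Sports    | 75.96   | 220  
3  | Shovel   | Garden    | 57.84   | NULL 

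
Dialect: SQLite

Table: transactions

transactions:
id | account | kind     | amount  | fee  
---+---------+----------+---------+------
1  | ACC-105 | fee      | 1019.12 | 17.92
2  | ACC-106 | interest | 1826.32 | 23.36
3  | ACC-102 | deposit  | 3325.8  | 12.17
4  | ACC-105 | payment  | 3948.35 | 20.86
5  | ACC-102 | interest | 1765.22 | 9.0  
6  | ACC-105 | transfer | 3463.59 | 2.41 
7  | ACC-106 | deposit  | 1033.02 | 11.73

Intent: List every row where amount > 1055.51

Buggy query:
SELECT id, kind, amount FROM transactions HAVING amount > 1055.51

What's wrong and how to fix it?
Bug: This is a non-aggregate query (no GROUP BY, no aggregates), so in SQLite the HAVING clause is invalid here; a row-level condition belongs in WHERE

Fix: Use WHERE for row-level filtering

Corrected query:
SELECT id, kind, amount FROM transactions WHERE amount > 1055.51

Result:
id | kind     | amount 
---+----------+--------
2  | interest | 1826.32
3  | deposit  | 3325.8 
4  | payment  | 3948.35
5  | interest | 1765.22
6  | transfer | 3463.59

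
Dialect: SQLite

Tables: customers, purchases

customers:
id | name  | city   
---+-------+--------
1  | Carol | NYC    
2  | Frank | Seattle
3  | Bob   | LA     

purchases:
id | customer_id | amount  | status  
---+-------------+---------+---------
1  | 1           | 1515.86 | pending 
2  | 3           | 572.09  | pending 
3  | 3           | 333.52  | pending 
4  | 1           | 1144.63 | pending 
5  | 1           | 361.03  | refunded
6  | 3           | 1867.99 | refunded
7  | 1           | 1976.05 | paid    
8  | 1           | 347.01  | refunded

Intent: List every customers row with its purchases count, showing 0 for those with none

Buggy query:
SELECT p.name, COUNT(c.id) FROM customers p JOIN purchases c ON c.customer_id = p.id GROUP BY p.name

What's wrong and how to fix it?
Bug: INNER JOIN drops customers rows that have no matching purchases rows

Fix: Use LEFT JOIN so parents without children still appear (COUNT(c.id) gives 0)

Corrected query:
SELECT p.name, COUNT(c.id) FROM customers p LEFT JOIN purchases c ON c.customer_id = p.id GROUP BY p.name

Result:
name  | COUNT(c.id)
------+------------
Bob   | 3          
Carol | 5          
Frank | 0          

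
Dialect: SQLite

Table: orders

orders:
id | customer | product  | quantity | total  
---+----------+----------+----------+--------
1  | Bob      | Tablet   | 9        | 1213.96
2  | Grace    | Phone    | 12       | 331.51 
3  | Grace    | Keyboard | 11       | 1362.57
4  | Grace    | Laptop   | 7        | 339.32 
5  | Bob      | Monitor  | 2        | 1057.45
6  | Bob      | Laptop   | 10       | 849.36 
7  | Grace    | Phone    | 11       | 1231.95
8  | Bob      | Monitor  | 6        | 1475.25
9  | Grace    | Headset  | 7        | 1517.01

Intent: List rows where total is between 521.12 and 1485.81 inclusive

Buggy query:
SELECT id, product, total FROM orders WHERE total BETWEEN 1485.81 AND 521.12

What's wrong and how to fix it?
Bug: The bounds are reversed; BETWEEN a AND b requires a <= b to match anything

Fix: Swap the bounds so the smaller value comes first

Corrected query:
SELECT id, product, total FROM orders WHERE total BETWEEN 521.12 AND 1485.81

Result:
id | product  | total  
---+----------+--------
1  | Tablet   | 1213.96
3  | Keyboard | 1362.57
5  | Monitor  | 1057.45
6  | Laptop   | 849.36 
7  | Phone    | 1231.95
8  | Monitor  | 1475.25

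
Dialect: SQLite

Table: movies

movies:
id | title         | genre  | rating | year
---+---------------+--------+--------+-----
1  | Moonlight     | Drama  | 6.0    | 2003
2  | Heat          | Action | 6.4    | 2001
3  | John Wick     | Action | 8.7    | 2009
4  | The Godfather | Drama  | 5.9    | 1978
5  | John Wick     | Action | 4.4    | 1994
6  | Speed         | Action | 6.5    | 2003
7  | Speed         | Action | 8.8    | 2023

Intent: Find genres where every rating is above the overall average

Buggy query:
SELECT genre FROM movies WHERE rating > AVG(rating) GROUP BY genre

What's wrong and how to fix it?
Bug: WHERE evaluates per row before aggregation, so AVG() is unavailable

Fix: Use a subquery for AVG and a HAVING MIN(...) filter so the condition holds for every row in the group

Corrected query:
SELECT genre FROM movies GROUP BY genre HAVING MIN(rating) > (SELECT AVG(rating) FROM movies)

Result:
(no rows)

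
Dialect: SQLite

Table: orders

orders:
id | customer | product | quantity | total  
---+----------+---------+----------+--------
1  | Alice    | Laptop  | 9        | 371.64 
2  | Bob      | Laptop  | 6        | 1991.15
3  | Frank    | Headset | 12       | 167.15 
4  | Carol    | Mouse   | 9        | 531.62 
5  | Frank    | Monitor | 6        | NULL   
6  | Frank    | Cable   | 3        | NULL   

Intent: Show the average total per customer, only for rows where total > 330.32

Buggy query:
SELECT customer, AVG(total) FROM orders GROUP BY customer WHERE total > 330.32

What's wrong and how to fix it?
Bug: Row-level WHERE must come before GROUP BY in the clause order

Fix: Place WHERE between FROM and GROUP BY

Corrected query:
SELECT customer, AVG(total) FROM orders WHERE total > 330.32 GROUP BY customer

Result:
customer | AVG(total)
---------+-----------
Alice    | 371.64    
Bob      | 1991.15   
Carol    | 531.62    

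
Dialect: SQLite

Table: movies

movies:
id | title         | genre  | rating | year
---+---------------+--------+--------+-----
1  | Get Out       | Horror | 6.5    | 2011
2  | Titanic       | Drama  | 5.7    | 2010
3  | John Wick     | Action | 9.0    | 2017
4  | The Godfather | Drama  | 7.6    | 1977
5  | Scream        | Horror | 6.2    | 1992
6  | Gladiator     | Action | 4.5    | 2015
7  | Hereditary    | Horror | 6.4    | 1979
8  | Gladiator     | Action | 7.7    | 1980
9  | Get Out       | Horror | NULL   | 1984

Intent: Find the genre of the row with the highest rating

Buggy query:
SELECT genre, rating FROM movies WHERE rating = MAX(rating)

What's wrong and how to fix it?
Bug: WHERE is evaluated per row; an aggregate over the whole table isn't defined there

Fix: Wrap MAX in a scalar subquery so WHERE compares against a single value

Corrected query:
SELECT genre, rating FROM movies WHERE rating = (SELECT MAX(rating) FROM movies)

Result:
genre  | rating
-------+-------
Action | 9     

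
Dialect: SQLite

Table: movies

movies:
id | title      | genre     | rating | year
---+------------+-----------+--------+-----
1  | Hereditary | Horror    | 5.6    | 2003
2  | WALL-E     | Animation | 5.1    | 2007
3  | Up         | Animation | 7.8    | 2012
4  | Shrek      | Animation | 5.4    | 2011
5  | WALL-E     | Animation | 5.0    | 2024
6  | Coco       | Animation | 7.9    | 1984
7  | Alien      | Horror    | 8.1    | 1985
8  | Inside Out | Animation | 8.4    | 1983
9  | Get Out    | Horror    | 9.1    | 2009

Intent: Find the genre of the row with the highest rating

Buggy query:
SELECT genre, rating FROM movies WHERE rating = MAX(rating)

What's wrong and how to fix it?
Bug: MAX(rating) is an aggregate and cannot be used directly in WHERE

Fix: Wrap MAX in a scalar subquery so WHERE compares against a single value

Corrected query:
SELECT genre, rating FROM movies WHERE rating = (SELECT MAX(rating) FROM movies)

Result:
genre  | rating
-------+-------
Horror | 9.1   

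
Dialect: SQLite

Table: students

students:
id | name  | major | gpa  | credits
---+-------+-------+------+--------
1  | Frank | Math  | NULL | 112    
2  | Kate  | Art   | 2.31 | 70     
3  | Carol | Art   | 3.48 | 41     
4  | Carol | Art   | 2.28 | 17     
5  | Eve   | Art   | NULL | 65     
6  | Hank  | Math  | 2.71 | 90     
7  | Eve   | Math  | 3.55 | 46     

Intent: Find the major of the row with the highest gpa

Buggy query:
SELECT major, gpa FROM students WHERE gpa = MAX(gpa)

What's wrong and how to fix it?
Bug: MAX(gpa) is an aggregate and cannot be used directly in WHERE

Fix: Use a subquery: WHERE gpa = (SELECT MAX(gpa) FROM students)

Corrected query:
SELECT major, gpa FROM students WHERE gpa = (SELECT MAX(gpa) FROM students)

Result:
major | gpa 
------+-----
Math  | 3.55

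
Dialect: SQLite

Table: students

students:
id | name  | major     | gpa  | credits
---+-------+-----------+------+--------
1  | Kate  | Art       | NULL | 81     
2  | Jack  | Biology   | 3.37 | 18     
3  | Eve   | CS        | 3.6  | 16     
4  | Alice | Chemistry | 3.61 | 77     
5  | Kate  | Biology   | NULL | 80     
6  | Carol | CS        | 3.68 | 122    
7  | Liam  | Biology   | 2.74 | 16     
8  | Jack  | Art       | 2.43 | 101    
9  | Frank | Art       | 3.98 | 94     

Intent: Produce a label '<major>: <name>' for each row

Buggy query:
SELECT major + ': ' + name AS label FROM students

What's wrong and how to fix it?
Bug: '+' is numeric addition; on text columns SQLite converts them to 0 instead of concatenating

Fix: Replace + with || to concatenate text

Corrected query:
SELECT major || ': ' || name AS label FROM students

Result:
label           
----------------
Art: Kate       
Biology: Jack   
CS: Eve         
Chemistry: Alice
Biology: Kate   
CS: Carol       
Biology: Liam   
Art: Jack       
Art: Frank      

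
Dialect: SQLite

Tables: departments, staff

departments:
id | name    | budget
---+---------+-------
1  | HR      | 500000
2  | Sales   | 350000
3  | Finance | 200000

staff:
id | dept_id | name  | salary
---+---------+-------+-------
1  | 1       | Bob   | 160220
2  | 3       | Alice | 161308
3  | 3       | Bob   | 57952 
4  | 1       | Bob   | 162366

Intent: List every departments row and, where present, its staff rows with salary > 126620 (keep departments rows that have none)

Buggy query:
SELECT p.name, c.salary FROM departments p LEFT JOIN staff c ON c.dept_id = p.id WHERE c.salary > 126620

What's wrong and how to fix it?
Bug: Filtering c.salary in WHERE discards the NULL rows produced by LEFT JOIN, turning it into an inner join

Fix: Put 'c.salary > 126620' in the JOIN's ON clause instead of WHERE

Corrected query:
SELECT p.name, c.salary FROM departments p LEFT JOIN staff c ON c.dept_id = p.id AND c.salary > 126620

Result:
name    | salary
--------+-------
HR      | 160220
HR      | 162366
Sales   | NULL  
Finance | 161308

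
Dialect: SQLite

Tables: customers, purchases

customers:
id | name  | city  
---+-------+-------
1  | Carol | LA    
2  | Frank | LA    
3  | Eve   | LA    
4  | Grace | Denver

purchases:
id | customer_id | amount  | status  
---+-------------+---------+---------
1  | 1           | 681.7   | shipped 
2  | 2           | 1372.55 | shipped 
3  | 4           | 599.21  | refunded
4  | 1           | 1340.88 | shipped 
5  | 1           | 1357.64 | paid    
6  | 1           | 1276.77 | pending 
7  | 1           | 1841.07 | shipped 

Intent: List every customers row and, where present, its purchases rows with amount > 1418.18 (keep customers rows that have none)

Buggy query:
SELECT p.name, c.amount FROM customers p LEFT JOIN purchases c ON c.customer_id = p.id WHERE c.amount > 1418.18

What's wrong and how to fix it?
Bug: Filtering c.amount in WHERE discards the NULL rows produced by LEFT JOIN, turning it into an inner join

Fix: Put 'c.amount > 1418.18' in the JOIN's ON clause instead of WHERE

Corrected query:
SELECT p.name, c.amount FROM customers p LEFT JOIN purchases c ON c.customer_id = p.id AND c.amount > 1418.18

Result:
name  | amount 
------+--------
Carol | 1841.07
Frank | NULL   
Eve   | NULL   
Grace | NULL   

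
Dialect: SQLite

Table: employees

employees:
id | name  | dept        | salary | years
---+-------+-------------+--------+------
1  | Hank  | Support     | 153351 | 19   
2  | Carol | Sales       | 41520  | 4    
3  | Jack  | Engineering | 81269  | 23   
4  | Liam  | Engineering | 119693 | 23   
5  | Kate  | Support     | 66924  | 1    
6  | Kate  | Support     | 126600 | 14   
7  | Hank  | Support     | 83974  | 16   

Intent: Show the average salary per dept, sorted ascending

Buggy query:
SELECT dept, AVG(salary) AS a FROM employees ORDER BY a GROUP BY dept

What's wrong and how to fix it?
Bug: ORDER BY appears before GROUP BY; SQL clause order requires GROUP BY first

Fix: Move ORDER BY to the end, after GROUP BY

Corrected query:
SELECT dept, AVG(salary) AS a FROM employees GROUP BY dept ORDER BY a

Result:
dept        | a        
------------+----------
Sales       | 41520    
Engineering | 100481   
Support     | 107712.25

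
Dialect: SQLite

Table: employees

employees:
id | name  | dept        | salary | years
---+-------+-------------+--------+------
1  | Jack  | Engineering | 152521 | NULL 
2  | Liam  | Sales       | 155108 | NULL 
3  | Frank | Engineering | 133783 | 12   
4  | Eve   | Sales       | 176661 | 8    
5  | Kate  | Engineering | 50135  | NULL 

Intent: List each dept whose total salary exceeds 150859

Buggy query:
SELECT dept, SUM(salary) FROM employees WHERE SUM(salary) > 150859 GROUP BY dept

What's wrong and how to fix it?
Bug: Aggregate functions cannot appear in a WHERE clause

Fix: Use HAVING (which filters groups after aggregation) instead of WHERE

Corrected query:
SELECT dept, SUM(salary) FROM employees GROUP BY dept HAVING SUM(salary) > 150859

Result:
dept        | SUM(salary)
------------+------------
Engineering | 336439     
Sales       | 331769     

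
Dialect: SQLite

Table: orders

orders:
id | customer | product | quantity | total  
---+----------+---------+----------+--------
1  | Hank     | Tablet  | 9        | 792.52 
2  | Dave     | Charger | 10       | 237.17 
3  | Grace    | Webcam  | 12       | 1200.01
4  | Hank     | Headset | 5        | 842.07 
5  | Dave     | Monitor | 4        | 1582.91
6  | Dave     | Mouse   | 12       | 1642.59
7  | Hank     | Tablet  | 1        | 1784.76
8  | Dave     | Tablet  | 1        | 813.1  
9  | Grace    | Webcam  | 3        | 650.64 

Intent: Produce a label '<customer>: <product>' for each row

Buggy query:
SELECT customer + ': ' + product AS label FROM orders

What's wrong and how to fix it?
Bug: SQLite uses || for string concatenation; + coerces text to numbers (yielding 0)

Fix: Use the || operator for string concatenation

Corrected query:
SELECT customer || ': ' || product AS label FROM orders

Result:
label        
-------------
Hank: Tablet 
Dave: Charger
Grace: Webcam
Hank: Headset
Dave: Monitor
Dave: Mouse  
Hank: Tablet 
Dave: Tablet 
Grace: Webcam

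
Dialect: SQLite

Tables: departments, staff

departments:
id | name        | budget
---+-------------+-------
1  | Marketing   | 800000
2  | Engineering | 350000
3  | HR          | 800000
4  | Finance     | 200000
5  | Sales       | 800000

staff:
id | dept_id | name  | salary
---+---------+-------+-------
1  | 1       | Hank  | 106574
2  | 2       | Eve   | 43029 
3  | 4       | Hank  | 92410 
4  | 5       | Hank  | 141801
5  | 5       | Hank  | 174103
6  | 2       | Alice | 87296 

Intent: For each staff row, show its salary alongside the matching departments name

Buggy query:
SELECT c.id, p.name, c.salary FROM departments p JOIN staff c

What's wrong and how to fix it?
Bug: JOIN with no ON clause produces a cartesian product; every staff row pairs with every departments row

Fix: Add ON c.dept_id = p.id to the JOIN

Corrected query:
SELECT c.id, p.name, c.salary FROM departments p JOIN staff c ON c.dept_id = p.id

Result:
id | name        | salary
---+-------------+-------
1  | Marketing   | 106574
2  | Engineering | 43029 
3  | Finance     | 92410 
4  | Sales       | 141801
5  | Sales       | 174103
6  | Engineering | 87296 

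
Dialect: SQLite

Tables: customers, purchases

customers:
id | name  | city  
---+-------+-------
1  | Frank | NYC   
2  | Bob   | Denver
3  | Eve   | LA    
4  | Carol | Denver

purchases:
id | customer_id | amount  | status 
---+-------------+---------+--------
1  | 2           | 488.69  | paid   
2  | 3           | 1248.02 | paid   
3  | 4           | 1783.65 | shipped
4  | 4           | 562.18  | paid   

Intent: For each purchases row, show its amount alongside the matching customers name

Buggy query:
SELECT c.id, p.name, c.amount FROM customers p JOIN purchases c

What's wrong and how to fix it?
Bug: JOIN with no ON clause produces a cartesian product; every purchases row pairs with every customers row

Fix: Add ON c.customer_id = p.id to the JOIN

Corrected query:
SELECT c.id, p.name, c.amount FROM customers p JOIN purchases c ON c.customer_id = p.id

Result:
id | name  | amount 
---+-------+--------
1  | Bob   | 488.69 
2  | Eve   | 1248.02
3  | Carol | 1783.65
4  | Carol | 562.18 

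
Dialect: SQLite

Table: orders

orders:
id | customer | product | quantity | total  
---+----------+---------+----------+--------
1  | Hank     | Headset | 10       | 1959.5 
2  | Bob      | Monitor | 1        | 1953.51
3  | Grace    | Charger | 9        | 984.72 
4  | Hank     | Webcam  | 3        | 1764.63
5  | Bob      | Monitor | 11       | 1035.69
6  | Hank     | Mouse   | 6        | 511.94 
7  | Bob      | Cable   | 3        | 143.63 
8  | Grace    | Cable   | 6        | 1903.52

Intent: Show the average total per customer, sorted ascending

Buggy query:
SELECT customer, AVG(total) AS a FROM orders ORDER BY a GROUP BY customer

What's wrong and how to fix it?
Bug: ORDER BY appears before GROUP BY; SQL clause order requires GROUP BY first

Fix: Reorder: SELECT … FROM … GROUP BY … ORDER BY …

Corrected query:
SELECT customer, AVG(total) AS a FROM orders GROUP BY customer ORDER BY a

Result:
customer | a          
---------+------------
Bob      | 1044.276667
Hank     | 1412.023333
Grace    | 1444.12    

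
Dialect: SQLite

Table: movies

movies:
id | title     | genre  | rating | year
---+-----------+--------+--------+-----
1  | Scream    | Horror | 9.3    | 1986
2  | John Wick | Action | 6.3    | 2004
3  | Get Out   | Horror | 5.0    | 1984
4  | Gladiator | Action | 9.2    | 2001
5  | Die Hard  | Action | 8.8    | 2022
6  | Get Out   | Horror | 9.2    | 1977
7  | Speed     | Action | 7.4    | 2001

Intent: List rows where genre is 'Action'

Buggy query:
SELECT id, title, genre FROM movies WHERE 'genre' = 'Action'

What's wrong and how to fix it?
Bug: 'genre' in single quotes is a string literal, not the column; the comparison is literal-vs-literal and never true

Fix: Remove the quotes around the column name (or use double quotes for an identifier)

Corrected query:
SELECT id, title, genre FROM movies WHERE genre = 'Action'

Result:
id | title     | genre 
---+-----------+-------
2  | John Wick | Action
4  | Gladiator | Action
5  | Die Hard  | Action
7  | Speed     | Action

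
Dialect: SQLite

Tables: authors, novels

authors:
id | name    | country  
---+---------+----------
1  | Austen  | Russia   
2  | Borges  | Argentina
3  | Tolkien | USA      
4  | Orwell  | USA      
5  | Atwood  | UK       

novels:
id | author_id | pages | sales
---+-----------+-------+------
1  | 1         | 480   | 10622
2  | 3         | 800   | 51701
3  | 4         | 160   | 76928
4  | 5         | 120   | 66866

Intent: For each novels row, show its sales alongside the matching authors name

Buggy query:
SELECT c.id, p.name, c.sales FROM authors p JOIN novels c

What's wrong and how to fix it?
Bug: JOIN with no ON clause produces a cartesian product; every novels row pairs with every authors row

Fix: Add ON c.author_id = p.id to the JOIN

Corrected query:
SELECT c.id, p.name, c.sales FROM authors p JOIN novels c ON c.author_id = p.id

Result:
id | name    | sales
---+---------+------
1  | Austen  | 10622
2  | Tolkien | 51701
3  | Orwell  | 76928
4  | Atwood  | 66866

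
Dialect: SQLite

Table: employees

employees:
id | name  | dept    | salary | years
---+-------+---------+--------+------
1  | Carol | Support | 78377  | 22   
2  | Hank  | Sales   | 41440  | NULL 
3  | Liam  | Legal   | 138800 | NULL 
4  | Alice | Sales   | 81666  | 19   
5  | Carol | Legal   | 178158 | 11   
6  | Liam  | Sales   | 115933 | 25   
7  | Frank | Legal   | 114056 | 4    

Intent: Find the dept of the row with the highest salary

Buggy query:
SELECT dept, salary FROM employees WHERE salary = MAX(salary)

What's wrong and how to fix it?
Bug: WHERE is evaluated per row; an aggregate over the whole table isn't defined there

Fix: Wrap MAX in a scalar subquery so WHERE compares against a single value

Corrected query:
SELECT dept, salary FROM employees WHERE salary = (SELECT MAX(salary) FROM employees)

Result:
dept  | salary
------+-------
Legal | 178158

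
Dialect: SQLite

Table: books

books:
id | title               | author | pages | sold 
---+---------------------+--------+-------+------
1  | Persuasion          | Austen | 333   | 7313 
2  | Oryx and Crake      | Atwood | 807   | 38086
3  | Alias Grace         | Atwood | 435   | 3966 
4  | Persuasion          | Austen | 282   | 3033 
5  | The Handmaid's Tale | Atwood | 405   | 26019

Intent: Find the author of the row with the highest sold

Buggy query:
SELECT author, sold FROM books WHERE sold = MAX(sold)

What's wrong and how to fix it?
Bug: MAX(sold) is an aggregate and cannot be used directly in WHERE

Fix: Use a subquery: WHERE sold = (SELECT MAX(sold) FROM books)

Corrected query:
SELECT author, sold FROM books WHERE sold = (SELECT MAX(sold) FROM books)

Result:
author | sold 
-------+------
Atwood | 38086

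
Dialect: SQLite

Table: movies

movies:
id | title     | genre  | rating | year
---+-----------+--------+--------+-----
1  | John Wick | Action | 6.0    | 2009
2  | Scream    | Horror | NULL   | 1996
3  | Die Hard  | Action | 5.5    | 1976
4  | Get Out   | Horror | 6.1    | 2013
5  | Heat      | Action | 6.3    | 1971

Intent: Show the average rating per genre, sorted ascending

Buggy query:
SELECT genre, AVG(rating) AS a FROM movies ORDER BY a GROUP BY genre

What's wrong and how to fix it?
Bug: GROUP BY must precede ORDER BY

Fix: Reorder: SELECT … FROM … GROUP BY … ORDER BY …

Corrected query:
SELECT genre, AVG(rating) AS a FROM movies GROUP BY genre ORDER BY a

Result:
genre  | a       
-------+---------
Action | 5.933333
Horror | 6.1     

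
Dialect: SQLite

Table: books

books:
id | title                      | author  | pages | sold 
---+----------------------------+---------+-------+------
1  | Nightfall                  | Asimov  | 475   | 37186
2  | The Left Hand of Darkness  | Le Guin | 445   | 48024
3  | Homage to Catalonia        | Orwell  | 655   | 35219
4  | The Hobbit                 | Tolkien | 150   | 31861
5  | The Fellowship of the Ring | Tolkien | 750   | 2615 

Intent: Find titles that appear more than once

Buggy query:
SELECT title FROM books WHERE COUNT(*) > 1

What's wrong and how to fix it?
Bug: WHERE can't reference COUNT(*); aggregates are computed after WHERE

Fix: Group first, then use HAVING for the count condition

Corrected query:
SELECT title FROM books GROUP BY title HAVING COUNT(*) > 1

Result:
(no rows)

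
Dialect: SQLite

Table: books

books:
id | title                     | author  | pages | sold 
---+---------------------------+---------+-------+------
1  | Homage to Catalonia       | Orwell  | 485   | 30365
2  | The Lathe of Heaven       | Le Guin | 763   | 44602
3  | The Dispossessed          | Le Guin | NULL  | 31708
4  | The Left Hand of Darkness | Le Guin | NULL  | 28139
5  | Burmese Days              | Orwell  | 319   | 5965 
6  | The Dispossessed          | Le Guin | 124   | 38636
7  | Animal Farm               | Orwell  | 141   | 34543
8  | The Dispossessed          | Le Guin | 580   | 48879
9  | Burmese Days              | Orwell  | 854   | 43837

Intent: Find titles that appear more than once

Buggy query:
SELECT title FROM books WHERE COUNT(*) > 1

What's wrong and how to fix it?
Bug: COUNT(*) is an aggregate and cannot be used in WHERE

Fix: Group first, then use HAVING for the count condition

Corrected query:
SELECT title FROM books GROUP BY title HAVING COUNT(*) > 1

Result:
title           
----------------
Burmese Days    
The Dispossessed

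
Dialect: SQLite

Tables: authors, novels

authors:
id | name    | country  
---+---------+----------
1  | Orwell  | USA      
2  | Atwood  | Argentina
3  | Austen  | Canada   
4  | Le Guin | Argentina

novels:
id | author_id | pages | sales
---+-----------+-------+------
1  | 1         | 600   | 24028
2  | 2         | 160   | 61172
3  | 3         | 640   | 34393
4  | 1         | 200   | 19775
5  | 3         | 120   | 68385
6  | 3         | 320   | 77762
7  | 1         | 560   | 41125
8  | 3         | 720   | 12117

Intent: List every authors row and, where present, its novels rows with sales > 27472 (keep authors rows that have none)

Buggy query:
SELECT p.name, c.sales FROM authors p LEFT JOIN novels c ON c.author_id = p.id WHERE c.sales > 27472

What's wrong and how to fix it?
Bug: A WHERE condition on the right-hand table after LEFT JOIN drops unmatched parents

Fix: Put 'c.sales > 27472' in the JOIN's ON clause instead of WHERE

Corrected query:
SELECT p.name, c.sales FROM authors p LEFT JOIN novels c ON c.author_id = p.id AND c.sales > 27472

Result:
name    | sales
--------+------
Orwell  | 41125
Atwood  | 61172
Austen  | 34393
Austen  | 68385
Austen  | 77762
Le Guin | NULL 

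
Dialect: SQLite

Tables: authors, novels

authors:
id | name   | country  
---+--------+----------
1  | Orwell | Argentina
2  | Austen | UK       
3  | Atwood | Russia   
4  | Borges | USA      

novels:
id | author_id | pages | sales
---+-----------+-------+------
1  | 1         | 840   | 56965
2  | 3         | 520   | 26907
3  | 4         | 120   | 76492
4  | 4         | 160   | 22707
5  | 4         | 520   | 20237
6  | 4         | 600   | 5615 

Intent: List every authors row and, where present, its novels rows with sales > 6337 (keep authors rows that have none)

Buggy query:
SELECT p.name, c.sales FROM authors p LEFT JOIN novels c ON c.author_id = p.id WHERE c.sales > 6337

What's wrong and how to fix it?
Bug: Filtering c.sales in WHERE discards the NULL rows produced by LEFT JOIN, turning it into an inner join

Fix: Move the right-table condition into the ON clause so unmatched parents are kept

Corrected query:
SELECT p.name, c.sales FROM authors p LEFT JOIN novels c ON c.author_id = p.id AND c.sales > 6337

Result:
name   | sales
-------+------
Orwell | 56965
Austen | NULL 
Atwood | 26907
Borges | 20237
Borges | 22707
Borges | 76492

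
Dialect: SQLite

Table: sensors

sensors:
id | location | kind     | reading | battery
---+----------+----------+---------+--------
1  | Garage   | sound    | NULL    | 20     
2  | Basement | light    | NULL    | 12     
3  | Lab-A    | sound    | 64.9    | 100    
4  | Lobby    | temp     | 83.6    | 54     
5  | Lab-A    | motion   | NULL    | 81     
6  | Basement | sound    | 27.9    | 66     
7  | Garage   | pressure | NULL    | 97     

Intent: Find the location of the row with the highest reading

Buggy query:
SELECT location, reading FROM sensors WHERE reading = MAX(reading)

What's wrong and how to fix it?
Bug: MAX(reading) is an aggregate and cannot be used directly in WHERE

Fix: Use a subquery: WHERE reading = (SELECT MAX(reading) FROM sensors)

Corrected query:
SELECT location, reading FROM sensors WHERE reading = (SELECT MAX(reading) FROM sensors)

Result:
location | reading
---------+--------
Lobby    | 83.6   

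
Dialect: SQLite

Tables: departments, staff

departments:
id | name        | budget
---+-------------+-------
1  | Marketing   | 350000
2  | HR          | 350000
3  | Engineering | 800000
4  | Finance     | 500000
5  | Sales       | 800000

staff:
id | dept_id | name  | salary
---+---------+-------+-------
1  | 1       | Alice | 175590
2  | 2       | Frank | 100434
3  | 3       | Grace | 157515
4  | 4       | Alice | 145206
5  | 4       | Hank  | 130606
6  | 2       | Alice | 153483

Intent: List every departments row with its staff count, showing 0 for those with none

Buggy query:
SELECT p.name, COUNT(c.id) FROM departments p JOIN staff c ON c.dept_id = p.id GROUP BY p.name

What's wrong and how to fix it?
Bug: INNER JOIN drops departments rows that have no matching staff rows

Fix: Switch to LEFT JOIN to retain unmatched parent rows

Corrected query:
SELECT p.name, COUNT(c.id) FROM departments p LEFT JOIN staff c ON c.dept_id = p.id GROUP BY p.name

Result:
name        | COUNT(c.id)
------------+------------
Engineering | 1          
Finance     | 2          
HR          | 2          
Marketing   | 1          
Sales       | 0          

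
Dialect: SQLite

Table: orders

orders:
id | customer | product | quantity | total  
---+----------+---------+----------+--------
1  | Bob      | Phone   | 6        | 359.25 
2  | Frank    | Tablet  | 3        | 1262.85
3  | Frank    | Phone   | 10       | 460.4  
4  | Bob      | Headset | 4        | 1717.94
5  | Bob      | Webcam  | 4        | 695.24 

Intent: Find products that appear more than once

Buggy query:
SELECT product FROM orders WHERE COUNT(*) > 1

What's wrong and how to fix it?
Bug: WHERE can't reference COUNT(*); aggregates are computed after WHERE

Fix: Group first, then use HAVING for the count condition

Corrected query:
SELECT product FROM orders GROUP BY product HAVING COUNT(*) > 1

Result:
product
-------
Phone  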